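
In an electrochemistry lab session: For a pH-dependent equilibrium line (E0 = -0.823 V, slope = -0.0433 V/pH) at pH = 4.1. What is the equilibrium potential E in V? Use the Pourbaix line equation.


Apply the Pourbaix line equation: E = E0 + slope*pH
E = -0.823 + (-0.0433)*4.1 = -0.823 + (-0.17753) = -1.00053 V
Rounded to 3 decimal places: E = -1.001 V

-1.001 V


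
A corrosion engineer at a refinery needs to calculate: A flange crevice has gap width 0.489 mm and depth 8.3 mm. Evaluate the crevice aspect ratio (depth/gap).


Aspect ratio = depth / gap
Ratio = 8.3 / 0.489 = 17.0

17.0


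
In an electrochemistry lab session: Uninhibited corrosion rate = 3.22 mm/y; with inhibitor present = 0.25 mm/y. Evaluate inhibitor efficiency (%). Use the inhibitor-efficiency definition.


Apply the inhibitor-efficiency definition: IE = (CR_blank − CR_inh)/CR_blank × 100
IE = (3.22 − 0.25) / 3.22 × 100
IE = 2.97 / 3.22 × 100 = 92.2 %

92.2 %


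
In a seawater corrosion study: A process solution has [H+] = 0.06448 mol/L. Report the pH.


pH = −log10[H+]
pH = −log10(0.06448) = 1.19

1.19


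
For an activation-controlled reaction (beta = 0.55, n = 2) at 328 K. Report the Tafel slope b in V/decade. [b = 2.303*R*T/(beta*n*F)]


Apply the Tafel slope relation: b = 2.303*R*T/(beta*n*F)
Numerator: 2.303 * 8.314 * 328 = 6280.26
Denominator: 0.55 * 2 * 96485 = 106133.5
b = 6280.26 / 106133.5 = 0.0592 V/decade

0.0592 V/decade


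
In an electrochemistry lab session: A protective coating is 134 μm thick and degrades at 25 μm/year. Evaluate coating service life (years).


Service life = thickness / degradation rate
Life = 134 / 25 = 5.4 years

5.4 years


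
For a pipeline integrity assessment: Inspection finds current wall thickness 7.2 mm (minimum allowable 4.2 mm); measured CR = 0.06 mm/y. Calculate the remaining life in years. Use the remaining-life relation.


Apply the remaining-life relation: RL = (t_current − t_min) / CR
RL = (7.2 − 4.2) / 0.06 = 3.0 / 0.06 = 50.0 years

50.0 years


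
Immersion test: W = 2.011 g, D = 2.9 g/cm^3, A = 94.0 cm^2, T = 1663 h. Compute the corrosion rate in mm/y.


Apply the mm/y weight-loss relation: CR = 87600 * W / (D * A * T)
Numerator: 87600 * 2.011 = 176163.6
Denominator: 2.9 * 94.0 * 1663 = 453333.8
CR = 176163.6 / 453333.8 = 0.3886 mm/y

0.3886 mm/y


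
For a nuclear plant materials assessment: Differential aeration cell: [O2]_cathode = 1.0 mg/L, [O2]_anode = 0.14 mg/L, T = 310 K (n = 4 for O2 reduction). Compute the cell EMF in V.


Apply the Nernst concentration-cell relation: E = (RT/nF)*ln(C_cathode/C_anode)
RT/nF = 8.314*310/(4*96485) = 0.00667808 V
ln(1.0/0.14) = 1.96611
E = 0.00667808 * 1.96611 = 0.01313 V

0.01313 V


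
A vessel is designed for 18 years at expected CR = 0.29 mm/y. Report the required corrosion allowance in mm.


Corrosion allowance = CR × design life
CA = 0.29 * 18 = 5.22 mm

5.22 mm


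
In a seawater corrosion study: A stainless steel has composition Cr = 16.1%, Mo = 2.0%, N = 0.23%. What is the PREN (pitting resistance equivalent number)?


Apply the PREN formula: PREN = Cr + 3.3*Mo + 16*N
PREN = 16.1 + 3.3*2.0 + 16*0.23
PREN = 16.1 + 6.6 + 3.68 = 26.38

26.38


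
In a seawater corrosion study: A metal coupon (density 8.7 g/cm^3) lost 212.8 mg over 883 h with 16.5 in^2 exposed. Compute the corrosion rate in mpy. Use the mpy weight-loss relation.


Apply the mpy weight-loss relation: CR = 534 * W / (D * A * T)
Numerator: 534 * 212.8 = 113635.2
Denominator: 8.7 * 16.5 * 883 = 126754.65
CR = 113635.2 / 126754.65 = 0.896 mpy

0.896 mpy


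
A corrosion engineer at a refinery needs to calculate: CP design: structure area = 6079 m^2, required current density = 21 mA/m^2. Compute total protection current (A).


I = area * current density, then convert mA → A (÷1000)
I = 6079 * 21 / 1000 = 127.66 A

127.66 A


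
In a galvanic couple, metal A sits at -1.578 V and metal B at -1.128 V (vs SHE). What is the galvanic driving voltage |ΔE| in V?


Driving voltage is the absolute potential difference.
|ΔE| = |-1.578 − (-1.128)| = 0.45 V

0.45 V


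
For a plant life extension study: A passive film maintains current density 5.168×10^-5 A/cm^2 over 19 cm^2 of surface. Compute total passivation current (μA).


I = i_pass * A, then convert A → μA (×10^6)
I = 5.168×10^-5 * 19 * 10^6 = 981.92 μA

981.92 μA


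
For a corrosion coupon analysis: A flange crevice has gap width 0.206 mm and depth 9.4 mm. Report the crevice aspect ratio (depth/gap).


Aspect ratio = depth / gap
Ratio = 9.4 / 0.206 = 45.6

45.6


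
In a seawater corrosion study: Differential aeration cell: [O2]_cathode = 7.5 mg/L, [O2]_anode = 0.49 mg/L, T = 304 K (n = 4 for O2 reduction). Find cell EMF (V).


Apply the Nernst concentration-cell relation: E = (RT/nF)*ln(C_cathode/C_anode)
RT/nF = 8.314*304/(4*96485) = 0.00654883 V
ln(7.5/0.49) = 2.72825
E = 0.00654883 * 2.72825 = 0.01787 V

0.01787 V


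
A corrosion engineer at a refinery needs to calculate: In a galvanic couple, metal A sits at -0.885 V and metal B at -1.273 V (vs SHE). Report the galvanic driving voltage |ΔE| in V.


Driving voltage is the absolute potential difference.
|ΔE| = |-0.885 − (-1.273)| = 0.388 V

0.388 V


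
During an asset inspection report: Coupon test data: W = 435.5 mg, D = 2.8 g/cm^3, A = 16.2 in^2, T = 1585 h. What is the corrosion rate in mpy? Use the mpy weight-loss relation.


Apply the mpy weight-loss relation: CR = 534 * W / (D * A * T)
Numerator: 534 * 435.5 = 232557.0
Denominator: 2.8 * 16.2 * 1585 = 71895.6
CR = 232557.0 / 71895.6 = 3.23465 mpy

3.23465 mpy


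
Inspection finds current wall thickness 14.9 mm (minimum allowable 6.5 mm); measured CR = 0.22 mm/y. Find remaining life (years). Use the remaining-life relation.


Apply the remaining-life relation: RL = (t_current − t_min) / CR
RL = (14.9 − 6.5) / 0.22 = 8.4 / 0.22 = 38.2 years

38.2 years


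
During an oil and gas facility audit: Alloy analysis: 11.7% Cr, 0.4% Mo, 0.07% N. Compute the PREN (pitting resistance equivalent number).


Apply the PREN formula: PREN = Cr + 3.3*Mo + 16*N
PREN = 11.7 + 3.3*0.4 + 16*0.07
PREN = 11.7 + 1.32 + 1.12 = 14.14

14.14


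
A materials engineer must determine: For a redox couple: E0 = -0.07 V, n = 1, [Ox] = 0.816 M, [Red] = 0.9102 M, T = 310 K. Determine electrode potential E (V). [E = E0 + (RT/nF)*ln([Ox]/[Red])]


Apply the Nernst equation: E = E0 + (RT/nF)*ln([Ox]/[Red])
Step 1: RT/nF = 8.314*310/(1*96485) = 0.02671234 V
Step 2: [Ox]/[Red] = 0.816/0.9102 = 0.896506
Step 3: ln(0.896506) = -0.10925
Step 4: correction = 0.02671234 * -0.10925 = -0.0029 V
E = -0.07 + -0.0029 = -0.0729 V

-0.0729 V


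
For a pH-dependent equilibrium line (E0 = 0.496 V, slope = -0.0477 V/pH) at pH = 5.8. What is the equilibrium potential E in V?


Apply the Pourbaix line equation: E = E0 + slope*pH
E = 0.496 + (-0.0477)*5.8 = 0.496 + (-0.27666) = 0.21934 V
Rounded to 3 decimal places: E = 0.219 V

0.219 V


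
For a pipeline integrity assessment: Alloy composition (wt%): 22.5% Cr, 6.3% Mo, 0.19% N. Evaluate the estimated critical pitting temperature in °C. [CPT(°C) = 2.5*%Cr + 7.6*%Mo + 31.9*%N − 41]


Apply the ASTM G48 empirical CPT estimate: CPT(°C) = 2.5*%Cr + 7.6*%Mo + 31.9*%N − 41
2.5*22.5 = 56.25; 7.6*6.3 = 47.88; 31.9*0.19 = 6.061
CPT = 56.25 + 47.88 + 6.061 − 41 = 69.191 °C
Rounded to 0.1 °C: CPT ≈ 69.2 °C

69.2 °C


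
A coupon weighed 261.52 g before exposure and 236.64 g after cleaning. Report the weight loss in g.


Weight loss = initial − final
WL = 261.52 − 236.64 = 24.88 g

24.88 g


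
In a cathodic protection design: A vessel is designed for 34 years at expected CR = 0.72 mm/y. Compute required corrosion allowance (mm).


Corrosion allowance = CR × design life
CA = 0.72 * 34 = 24.48 mm

24.48 mm


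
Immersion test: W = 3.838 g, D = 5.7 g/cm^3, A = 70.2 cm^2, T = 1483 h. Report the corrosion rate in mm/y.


Apply the mm/y weight-loss relation: CR = 87600 * W / (D * A * T)
Numerator: 87600 * 3.838 = 336208.8
Denominator: 5.7 * 70.2 * 1483 = 593407.62
CR = 336208.8 / 593407.62 = 0.5666 mm/y

0.5666 mm/y


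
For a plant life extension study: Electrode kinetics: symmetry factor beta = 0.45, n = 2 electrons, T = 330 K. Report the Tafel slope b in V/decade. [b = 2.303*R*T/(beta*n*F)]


Apply the Tafel slope relation: b = 2.303*R*T/(beta*n*F)
Numerator: 2.303 * 8.314 * 330 = 6318.56
Denominator: 0.45 * 2 * 96485 = 86836.5
b = 6318.56 / 86836.5 = 0.073 V/decade

0.073 V/decade


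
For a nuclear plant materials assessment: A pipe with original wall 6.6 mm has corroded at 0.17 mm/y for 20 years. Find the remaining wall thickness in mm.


Remaining wall = original − CR × time
t = 6.6 − 0.17*20 = 6.6 − 3.4 = 3.2 mm

3.2 mm


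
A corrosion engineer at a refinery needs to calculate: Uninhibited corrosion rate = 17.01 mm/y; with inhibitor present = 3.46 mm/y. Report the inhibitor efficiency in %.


Apply the inhibitor-efficiency definition: IE = (CR_blank − CR_inh)/CR_blank × 100
IE = (17.01 − 3.46) / 17.01 × 100
IE = 13.55 / 17.01 × 100 = 79.7 %

79.7 %


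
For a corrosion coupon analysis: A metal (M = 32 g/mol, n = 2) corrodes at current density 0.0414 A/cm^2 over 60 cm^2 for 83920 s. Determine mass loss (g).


Apply Faraday's law: m = i*A*t*M / (n*F)
Total charge passed Q = i*A*t = 0.0414*60*83920 = 208457.28 C
m = Q*M/(n*F) = 208457.28*32/(2*96485) = 34.568 g

34.568 g


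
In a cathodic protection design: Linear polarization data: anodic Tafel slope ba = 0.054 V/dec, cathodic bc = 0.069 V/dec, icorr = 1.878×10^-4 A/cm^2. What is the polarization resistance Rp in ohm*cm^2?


Apply the Stern-Geary equation: Rp = ba*bc / (2.303*icorr*(ba+bc))
ba*bc = 0.054*0.069 = 0.003726
ba+bc = 0.123; 2.303*icorr*(ba+bc) = 2.303*1.878×10^-4*0.123 = 5.3197918×10^-5
Rp = 0.003726 / 5.3197918×10^-5 = 70.0 ohm*cm^2

70.0 ohm*cm^2


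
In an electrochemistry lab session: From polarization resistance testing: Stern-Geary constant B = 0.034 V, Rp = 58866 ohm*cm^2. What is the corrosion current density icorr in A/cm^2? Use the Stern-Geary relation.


Apply the Stern-Geary relation: icorr = B / Rp
icorr = 0.034 / 58866 = 5.776×10^-7 A/cm^2

5.776×10^-7 A/cm^2


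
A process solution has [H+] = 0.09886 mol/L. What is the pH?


pH = −log10[H+]
pH = −log10(0.09886) = 1.0

1.0


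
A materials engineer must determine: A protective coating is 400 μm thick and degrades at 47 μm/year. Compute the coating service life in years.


Service life = thickness / degradation rate
Life = 400 / 47 = 8.5 years

8.5 years


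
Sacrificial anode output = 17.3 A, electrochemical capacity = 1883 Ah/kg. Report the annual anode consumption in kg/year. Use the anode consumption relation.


Annual consumption = current * hours per year / capacity
Rate = 17.3 * 8760 / 1883 = 80.5 kg/year

80.5 kg/year


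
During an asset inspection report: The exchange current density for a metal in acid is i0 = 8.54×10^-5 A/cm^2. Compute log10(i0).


i0 = 8.54×10^-5 A/cm^2
log10(i0) = -4.069

-4.069


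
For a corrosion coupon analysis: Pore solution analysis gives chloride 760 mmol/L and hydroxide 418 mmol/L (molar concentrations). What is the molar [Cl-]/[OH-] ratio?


Threshold parameter = [Cl-] / [OH-] (molar basis; both in mmol/L, so units cancel)
Ratio = 760 / 418 = 1.82

1.82


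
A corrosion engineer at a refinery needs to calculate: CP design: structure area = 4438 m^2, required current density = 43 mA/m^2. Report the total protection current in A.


I = area * current density, then convert mA → A (÷1000)
I = 4438 * 43 / 1000 = 190.83 A

190.83 A


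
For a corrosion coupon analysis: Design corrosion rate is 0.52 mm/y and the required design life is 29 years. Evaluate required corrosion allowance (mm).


Corrosion allowance = CR × design life
CA = 0.52 * 29 = 15.08 mm

15.08 mm


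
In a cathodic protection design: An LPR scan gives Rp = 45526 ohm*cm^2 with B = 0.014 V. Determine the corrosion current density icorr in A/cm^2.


Apply the Stern-Geary relation: icorr = B / Rp
icorr = 0.014 / 45526 = 3.075×10^-7 A/cm^2

3.075×10^-7 A/cm^2


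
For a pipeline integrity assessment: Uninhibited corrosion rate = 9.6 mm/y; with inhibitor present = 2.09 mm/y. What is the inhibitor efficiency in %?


Apply the inhibitor-efficiency definition: IE = (CR_blank − CR_inh)/CR_blank × 100
IE = (9.6 − 2.09) / 9.6 × 100
IE = 7.51 / 9.6 × 100 = 78.2 %

78.2 %


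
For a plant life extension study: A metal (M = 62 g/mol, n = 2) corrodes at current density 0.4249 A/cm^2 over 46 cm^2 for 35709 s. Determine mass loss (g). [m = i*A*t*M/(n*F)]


Apply Faraday's law: m = i*A*t*M / (n*F)
Total charge passed Q = i*A*t = 0.4249*46*35709 = 697946.6886 C
m = Q*M/(n*F) = 697946.6886*62/(2*96485) = 224.24571 g

224.24571 g


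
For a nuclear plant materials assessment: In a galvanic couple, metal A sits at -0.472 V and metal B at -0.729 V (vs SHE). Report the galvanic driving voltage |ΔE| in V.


Driving voltage is the absolute potential difference.
|ΔE| = |-0.472 − (-0.729)| = 0.257 V

0.257 V


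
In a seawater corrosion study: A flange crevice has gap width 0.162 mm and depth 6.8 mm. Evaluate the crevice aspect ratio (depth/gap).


Aspect ratio = depth / gap
Ratio = 6.8 / 0.162 = 42.0

42.0


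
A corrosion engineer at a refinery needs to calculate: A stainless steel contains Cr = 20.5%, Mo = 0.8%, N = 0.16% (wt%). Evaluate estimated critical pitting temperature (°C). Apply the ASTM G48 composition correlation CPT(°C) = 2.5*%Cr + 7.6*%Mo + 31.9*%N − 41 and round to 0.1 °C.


Apply the ASTM G48 empirical CPT estimate: CPT(°C) = 2.5*%Cr + 7.6*%Mo + 31.9*%N − 41
2.5*20.5 = 51.25; 7.6*0.8 = 6.08; 31.9*0.16 = 5.104
CPT = 51.25 + 6.08 + 5.104 − 41 = 21.434 °C
Rounded to 0.1 °C: CPT ≈ 21.4 °C

21.4 °C


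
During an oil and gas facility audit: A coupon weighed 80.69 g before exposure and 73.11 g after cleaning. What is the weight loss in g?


Weight loss = initial − final
WL = 80.69 − 73.11 = 7.58 g

7.58 g


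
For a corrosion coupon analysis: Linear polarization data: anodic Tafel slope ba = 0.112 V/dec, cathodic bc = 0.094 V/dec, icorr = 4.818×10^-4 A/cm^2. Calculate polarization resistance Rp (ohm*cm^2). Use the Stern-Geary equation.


Apply the Stern-Geary equation: Rp = ba*bc / (2.303*icorr*(ba+bc))
ba*bc = 0.112*0.094 = 0.010528
ba+bc = 0.206; 2.303*icorr*(ba+bc) = 2.303*4.818×10^-4*0.206 = 2.2857459×10^-4
Rp = 0.010528 / 2.2857459×10^-4 = 46.06 ohm*cm^2

46.06 ohm*cm^2


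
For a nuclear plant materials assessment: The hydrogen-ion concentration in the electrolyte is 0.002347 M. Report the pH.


pH = −log10[H+]
pH = −log10(0.002347) = 2.63

2.63


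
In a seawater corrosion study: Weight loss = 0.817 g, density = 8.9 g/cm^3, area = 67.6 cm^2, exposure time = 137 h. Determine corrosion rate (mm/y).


Apply the mm/y weight-loss relation: CR = 87600 * W / (D * A * T)
Numerator: 87600 * 0.817 = 71569.2
Denominator: 8.9 * 67.6 * 137 = 82424.68
CR = 71569.2 / 82424.68 = 0.8683 mm/y

0.8683 mm/y


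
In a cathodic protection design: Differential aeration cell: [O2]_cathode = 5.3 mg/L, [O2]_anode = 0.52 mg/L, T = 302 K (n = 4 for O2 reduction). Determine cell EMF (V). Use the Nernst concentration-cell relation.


Apply the Nernst concentration-cell relation: E = (RT/nF)*ln(C_cathode/C_anode)
RT/nF = 8.314*302/(4*96485) = 0.00650575 V
ln(5.3/0.52) = 2.32163
E = 0.00650575 * 2.32163 = 0.0151 V

0.0151 V


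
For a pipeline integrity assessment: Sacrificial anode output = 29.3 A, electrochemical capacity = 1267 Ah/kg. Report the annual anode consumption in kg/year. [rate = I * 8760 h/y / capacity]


Annual consumption = current * hours per year / capacity
Rate = 29.3 * 8760 / 1267 = 202.6 kg/year

202.6 kg/year


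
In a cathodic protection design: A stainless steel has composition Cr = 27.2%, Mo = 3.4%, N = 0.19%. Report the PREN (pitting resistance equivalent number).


Apply the PREN formula: PREN = Cr + 3.3*Mo + 16*N
PREN = 27.2 + 3.3*3.4 + 16*0.19
PREN = 27.2 + 11.22 + 3.04 = 41.46

41.46


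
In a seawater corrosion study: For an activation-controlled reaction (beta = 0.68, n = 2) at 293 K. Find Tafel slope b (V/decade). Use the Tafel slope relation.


Apply the Tafel slope relation: b = 2.303*R*T/(beta*n*F)
Numerator: 2.303 * 8.314 * 293 = 5610.11
Denominator: 0.68 * 2 * 96485 = 131219.6
b = 5610.11 / 131219.6 = 0.0428 V/decade

0.0428 V/decade


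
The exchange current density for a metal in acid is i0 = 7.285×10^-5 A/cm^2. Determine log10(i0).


i0 = 7.285×10^-5 A/cm^2
log10(i0) = -4.138

-4.138


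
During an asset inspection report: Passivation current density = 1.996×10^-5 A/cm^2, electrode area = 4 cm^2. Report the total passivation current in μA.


I = i_pass * A, then convert A → μA (×10^6)
I = 1.996×10^-5 * 4 * 10^6 = 79.84 μA

79.84 μA


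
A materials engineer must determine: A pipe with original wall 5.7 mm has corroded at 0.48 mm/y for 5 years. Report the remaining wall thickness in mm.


Remaining wall = original − CR × time
t = 5.7 − 0.48*5 = 5.7 − 2.4 = 3.3 mm

3.3 mm


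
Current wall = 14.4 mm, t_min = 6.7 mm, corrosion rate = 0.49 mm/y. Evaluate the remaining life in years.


Apply the remaining-life relation: RL = (t_current − t_min) / CR
RL = (14.4 − 6.7) / 0.49 = 7.7 / 0.49 = 15.7 years

15.7 years


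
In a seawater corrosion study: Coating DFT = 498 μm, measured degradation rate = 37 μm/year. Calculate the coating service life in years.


Service life = thickness / degradation rate
Life = 498 / 37 = 13.5 years

13.5 years


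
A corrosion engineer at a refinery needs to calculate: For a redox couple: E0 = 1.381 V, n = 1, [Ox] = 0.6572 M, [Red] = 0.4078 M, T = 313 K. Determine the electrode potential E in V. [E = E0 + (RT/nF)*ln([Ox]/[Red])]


Apply the Nernst equation: E = E0 + (RT/nF)*ln([Ox]/[Red])
Step 1: RT/nF = 8.314*313/(1*96485) = 0.02697085 V
Step 2: [Ox]/[Red] = 0.6572/0.4078 = 1.611574
Step 3: ln(1.611574) = 0.477211
Step 4: correction = 0.02697085 * 0.477211 = 0.013 V
E = 1.381 + 0.013 = 1.394 V

1.394 V


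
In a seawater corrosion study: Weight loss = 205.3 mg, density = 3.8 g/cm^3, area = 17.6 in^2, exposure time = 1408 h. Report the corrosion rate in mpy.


Apply the mpy weight-loss relation: CR = 534 * W / (D * A * T)
Numerator: 534 * 205.3 = 109630.2
Denominator: 3.8 * 17.6 * 1408 = 94167.04
CR = 109630.2 / 94167.04 = 1.16421 mpy

1.16421 mpy


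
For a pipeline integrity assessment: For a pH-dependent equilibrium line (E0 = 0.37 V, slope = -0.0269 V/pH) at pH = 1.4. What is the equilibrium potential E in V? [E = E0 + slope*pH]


Apply the Pourbaix line equation: E = E0 + slope*pH
E = 0.37 + (-0.0269)*1.4 = 0.37 + (-0.03766) = 0.33234 V
Rounded to 4 decimal places: E = 0.3323 V

0.3323 V


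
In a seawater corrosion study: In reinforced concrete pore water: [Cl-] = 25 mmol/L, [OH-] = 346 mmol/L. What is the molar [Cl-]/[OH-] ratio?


Threshold parameter = [Cl-] / [OH-] (molar basis; both in mmol/L, so units cancel)
Ratio = 25 / 346 = 0.07

0.07


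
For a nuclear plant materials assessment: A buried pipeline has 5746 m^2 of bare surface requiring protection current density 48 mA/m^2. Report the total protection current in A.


I = area * current density, then convert mA → A (÷1000)
I = 5746 * 48 / 1000 = 275.81 A

275.81 A


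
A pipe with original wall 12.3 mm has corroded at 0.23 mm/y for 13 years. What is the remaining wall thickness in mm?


Remaining wall = original − CR × time
t = 12.3 − 0.23*13 = 12.3 − 2.99 = 9.31 mm

9.31 mm


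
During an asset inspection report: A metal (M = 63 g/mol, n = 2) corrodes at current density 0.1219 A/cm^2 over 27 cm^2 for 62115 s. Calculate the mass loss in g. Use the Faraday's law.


Apply Faraday's law: m = i*A*t*M / (n*F)
Total charge passed Q = i*A*t = 0.1219*27*62115 = 204439.0995 C
m = Q*M/(n*F) = 204439.0995*63/(2*96485) = 66.7444 g

66.7444 g


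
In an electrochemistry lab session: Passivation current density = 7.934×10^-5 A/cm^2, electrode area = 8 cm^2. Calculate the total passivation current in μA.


I = i_pass * A, then convert A → μA (×10^6)
I = 7.934×10^-5 * 8 * 10^6 = 634.72 μA

634.72 μA


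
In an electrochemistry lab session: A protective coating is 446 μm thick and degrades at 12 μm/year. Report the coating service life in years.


Service life = thickness / degradation rate
Life = 446 / 12 = 37.2 years

37.2 years


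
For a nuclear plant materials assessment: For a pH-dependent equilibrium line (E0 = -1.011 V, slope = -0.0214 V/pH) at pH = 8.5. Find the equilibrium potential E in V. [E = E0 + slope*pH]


Apply the Pourbaix line equation: E = E0 + slope*pH
E = -1.011 + (-0.0214)*8.5 = -1.011 + (-0.1819) = -1.1929 V
Rounded to 3 decimal places: E = -1.193 V

-1.193 V


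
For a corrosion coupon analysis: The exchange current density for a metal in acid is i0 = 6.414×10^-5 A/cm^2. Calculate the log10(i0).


i0 = 6.414×10^-5 A/cm^2
log10(i0) = -4.193

-4.193


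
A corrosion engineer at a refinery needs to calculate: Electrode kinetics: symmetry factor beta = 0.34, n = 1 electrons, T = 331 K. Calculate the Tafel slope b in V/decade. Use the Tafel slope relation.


Apply the Tafel slope relation: b = 2.303*R*T/(beta*n*F)
Numerator: 2.303 * 8.314 * 331 = 6337.7
Denominator: 0.34 * 1 * 96485 = 32804.9
b = 6337.7 / 32804.9 = 0.1932 V/decade

0.1932 V/decade


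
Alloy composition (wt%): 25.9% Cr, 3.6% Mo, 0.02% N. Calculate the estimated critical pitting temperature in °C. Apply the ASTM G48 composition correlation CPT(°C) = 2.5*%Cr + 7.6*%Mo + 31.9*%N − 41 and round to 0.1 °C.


Apply the ASTM G48 empirical CPT estimate: CPT(°C) = 2.5*%Cr + 7.6*%Mo + 31.9*%N − 41
2.5*25.9 = 64.75; 7.6*3.6 = 27.36; 31.9*0.02 = 0.638
CPT = 64.75 + 27.36 + 0.638 − 41 = 51.748 °C
Rounded to 0.1 °C: CPT ≈ 51.7 °C

51.7 °C


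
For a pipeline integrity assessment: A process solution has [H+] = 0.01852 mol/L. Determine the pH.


pH = −log10[H+]
pH = −log10(0.01852) = 1.73

1.73


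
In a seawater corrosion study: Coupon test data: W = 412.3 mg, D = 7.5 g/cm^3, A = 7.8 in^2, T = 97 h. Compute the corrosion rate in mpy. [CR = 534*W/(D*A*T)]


Apply the mpy weight-loss relation: CR = 534 * W / (D * A * T)
Numerator: 534 * 412.3 = 220168.2
Denominator: 7.5 * 7.8 * 97 = 5674.5
CR = 220168.2 / 5674.5 = 38.8 mpy

38.8 mpy


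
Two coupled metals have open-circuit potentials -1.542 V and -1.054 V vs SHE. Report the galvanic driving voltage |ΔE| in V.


Driving voltage is the absolute potential difference.
|ΔE| = |-1.542 − (-1.054)| = 0.488 V

0.488 V


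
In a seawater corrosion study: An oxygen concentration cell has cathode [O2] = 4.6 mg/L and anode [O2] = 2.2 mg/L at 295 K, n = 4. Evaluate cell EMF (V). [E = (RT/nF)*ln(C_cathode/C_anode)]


Apply the Nernst concentration-cell relation: E = (RT/nF)*ln(C_cathode/C_anode)
RT/nF = 8.314*295/(4*96485) = 0.00635495 V
ln(4.6/2.2) = 0.7376
E = 0.00635495 * 0.7376 = 0.00469 V

0.00469 V


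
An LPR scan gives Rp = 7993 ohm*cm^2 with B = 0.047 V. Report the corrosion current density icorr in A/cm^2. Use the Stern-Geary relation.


Apply the Stern-Geary relation: icorr = B / Rp
icorr = 0.047 / 7993 = 5.88×10^-6 A/cm^2

5.88×10^-6 A/cm^2


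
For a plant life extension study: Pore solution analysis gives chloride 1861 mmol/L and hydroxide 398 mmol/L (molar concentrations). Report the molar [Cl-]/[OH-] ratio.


Threshold parameter = [Cl-] / [OH-] (molar basis; both in mmol/L, so units cancel)
Ratio = 1861 / 398 = 4.68

4.68


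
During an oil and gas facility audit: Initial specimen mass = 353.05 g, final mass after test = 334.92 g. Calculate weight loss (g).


Weight loss = initial − final
WL = 353.05 − 334.92 = 18.13 g

18.13 g


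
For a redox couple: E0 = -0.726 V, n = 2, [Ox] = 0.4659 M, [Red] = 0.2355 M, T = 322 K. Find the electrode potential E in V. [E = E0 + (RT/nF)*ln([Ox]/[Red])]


Apply the Nernst equation: E = E0 + (RT/nF)*ln([Ox]/[Red])
Step 1: RT/nF = 8.314*322/(2*96485) = 0.01387318 V
Step 2: [Ox]/[Red] = 0.4659/0.2355 = 1.978344
Step 3: ln(1.978344) = 0.68226
Step 4: correction = 0.01387318 * 0.68226 = 0.0095 V
E = -0.726 + 0.0095 = -0.7165 V

-0.7165 V


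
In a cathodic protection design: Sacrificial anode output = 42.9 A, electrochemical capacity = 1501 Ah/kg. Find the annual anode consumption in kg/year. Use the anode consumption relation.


Annual consumption = current * hours per year / capacity
Rate = 42.9 * 8760 / 1501 = 250.4 kg/year

250.4 kg/year


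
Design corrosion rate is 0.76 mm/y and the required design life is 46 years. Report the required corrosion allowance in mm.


Corrosion allowance = CR × design life
CA = 0.76 * 46 = 34.96 mm

34.96 mm


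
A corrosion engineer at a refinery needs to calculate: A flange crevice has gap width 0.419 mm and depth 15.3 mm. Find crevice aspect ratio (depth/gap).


Aspect ratio = depth / gap
Ratio = 15.3 / 0.419 = 36.5

36.5


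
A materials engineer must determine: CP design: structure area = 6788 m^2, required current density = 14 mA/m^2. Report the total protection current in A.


I = area * current density, then convert mA → A (÷1000)
I = 6788 * 14 / 1000 = 95.03 A

95.03 A


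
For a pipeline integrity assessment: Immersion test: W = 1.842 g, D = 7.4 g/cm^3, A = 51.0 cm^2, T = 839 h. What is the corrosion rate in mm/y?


Apply the mm/y weight-loss relation: CR = 87600 * W / (D * A * T)
Numerator: 87600 * 1.842 = 161359.2
Denominator: 7.4 * 51.0 * 839 = 316638.6
CR = 161359.2 / 316638.6 = 0.509601 mm/y

0.509601 mm/y


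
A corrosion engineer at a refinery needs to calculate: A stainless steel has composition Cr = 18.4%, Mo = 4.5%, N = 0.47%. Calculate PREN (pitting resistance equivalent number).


Apply the PREN formula: PREN = Cr + 3.3*Mo + 16*N
PREN = 18.4 + 3.3*4.5 + 16*0.47
PREN = 18.4 + 14.85 + 7.52 = 40.77

40.77


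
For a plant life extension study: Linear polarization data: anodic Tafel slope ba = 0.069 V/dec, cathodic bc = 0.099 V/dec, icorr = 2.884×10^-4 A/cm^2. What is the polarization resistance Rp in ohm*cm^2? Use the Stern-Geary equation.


Apply the Stern-Geary equation: Rp = ba*bc / (2.303*icorr*(ba+bc))
ba*bc = 0.069*0.099 = 0.006831
ba+bc = 0.168; 2.303*icorr*(ba+bc) = 2.303*2.884×10^-4*0.168 = 1.1158311×10^-4
Rp = 0.006831 / 1.1158311×10^-4 = 61.2 ohm*cm^2

61.2 ohm*cm^2


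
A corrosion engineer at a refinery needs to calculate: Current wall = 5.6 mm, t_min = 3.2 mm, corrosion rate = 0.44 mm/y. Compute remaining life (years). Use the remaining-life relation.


Apply the remaining-life relation: RL = (t_current − t_min) / CR
RL = (5.6 − 3.2) / 0.44 = 2.4 / 0.44 = 5.5 years

5.5 years


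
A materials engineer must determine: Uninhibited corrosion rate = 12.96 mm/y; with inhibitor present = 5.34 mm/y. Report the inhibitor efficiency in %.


Apply the inhibitor-efficiency definition: IE = (CR_blank − CR_inh)/CR_blank × 100
IE = (12.96 − 5.34) / 12.96 × 100
IE = 7.62 / 12.96 × 100 = 58.8 %

58.8 %


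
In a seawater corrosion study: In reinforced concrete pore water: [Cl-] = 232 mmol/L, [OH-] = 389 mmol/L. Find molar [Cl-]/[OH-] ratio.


Threshold parameter = [Cl-] / [OH-] (molar basis; both in mmol/L, so units cancel)
Ratio = 232 / 389 = 0.6

0.6


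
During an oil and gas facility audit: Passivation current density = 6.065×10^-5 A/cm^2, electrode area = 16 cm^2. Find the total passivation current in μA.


I = i_pass * A, then convert A → μA (×10^6)
I = 6.065×10^-5 * 16 * 10^6 = 970.4 μA

970.4 μA


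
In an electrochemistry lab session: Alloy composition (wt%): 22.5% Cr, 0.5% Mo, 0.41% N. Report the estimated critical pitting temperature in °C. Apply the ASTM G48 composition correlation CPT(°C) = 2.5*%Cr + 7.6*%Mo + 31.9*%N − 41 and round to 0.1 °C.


Apply the ASTM G48 empirical CPT estimate: CPT(°C) = 2.5*%Cr + 7.6*%Mo + 31.9*%N − 41
2.5*22.5 = 56.25; 7.6*0.5 = 3.8; 31.9*0.41 = 13.079
CPT = 56.25 + 3.8 + 13.079 − 41 = 32.129 °C
Rounded to 0.1 °C: CPT ≈ 32.1 °C

32.1 °C


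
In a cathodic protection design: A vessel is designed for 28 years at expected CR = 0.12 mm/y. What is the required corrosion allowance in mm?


Corrosion allowance = CR × design life
CA = 0.12 * 28 = 3.36 mm

3.36 mm


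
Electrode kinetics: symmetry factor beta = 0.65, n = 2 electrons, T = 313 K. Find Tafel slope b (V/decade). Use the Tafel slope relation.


Apply the Tafel slope relation: b = 2.303*R*T/(beta*n*F)
Numerator: 2.303 * 8.314 * 313 = 5993.06
Denominator: 0.65 * 2 * 96485 = 125430.5
b = 5993.06 / 125430.5 = 0.048 V/decade

0.048 V/decade


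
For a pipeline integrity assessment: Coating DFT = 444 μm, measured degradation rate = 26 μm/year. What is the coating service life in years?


Service life = thickness / degradation rate
Life = 444 / 26 = 17.1 years

17.1 years


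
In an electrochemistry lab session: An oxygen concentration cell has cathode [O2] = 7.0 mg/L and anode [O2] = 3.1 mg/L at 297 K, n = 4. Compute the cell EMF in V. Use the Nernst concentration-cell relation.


Apply the Nernst concentration-cell relation: E = (RT/nF)*ln(C_cathode/C_anode)
RT/nF = 8.314*297/(4*96485) = 0.00639804 V
ln(7.0/3.1) = 0.81451
E = 0.00639804 * 0.81451 = 0.00521 V

0.00521 V


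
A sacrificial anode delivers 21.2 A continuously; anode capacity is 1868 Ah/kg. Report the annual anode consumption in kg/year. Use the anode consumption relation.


Annual consumption = current * hours per year / capacity
Rate = 21.2 * 8760 / 1868 = 99.4 kg/year

99.4 kg/year


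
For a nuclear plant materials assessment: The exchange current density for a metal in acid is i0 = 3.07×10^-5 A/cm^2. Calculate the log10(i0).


i0 = 3.07×10^-5 A/cm^2
log10(i0) = -4.513

-4.513


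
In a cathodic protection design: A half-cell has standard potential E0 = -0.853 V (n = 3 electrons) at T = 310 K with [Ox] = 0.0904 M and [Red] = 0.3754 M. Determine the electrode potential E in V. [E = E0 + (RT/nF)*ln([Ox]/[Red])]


Apply the Nernst equation: E = E0 + (RT/nF)*ln([Ox]/[Red])
Step 1: RT/nF = 8.314*310/(3*96485) = 0.00890411 V
Step 2: [Ox]/[Red] = 0.0904/0.3754 = 0.24081
Step 3: ln(0.24081) = -1.423747
Step 4: correction = 0.00890411 * -1.423747 = -0.013 V
E = -0.853 + -0.013 = -0.866 V

-0.866 V


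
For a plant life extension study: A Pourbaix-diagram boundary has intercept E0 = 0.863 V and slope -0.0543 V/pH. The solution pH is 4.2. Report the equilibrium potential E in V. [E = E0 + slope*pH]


Apply the Pourbaix line equation: E = E0 + slope*pH
E = 0.863 + (-0.0543)*4.2 = 0.863 + (-0.22806) = 0.63494 V
Rounded to 4 decimal places: E = 0.6349 V

0.6349 V


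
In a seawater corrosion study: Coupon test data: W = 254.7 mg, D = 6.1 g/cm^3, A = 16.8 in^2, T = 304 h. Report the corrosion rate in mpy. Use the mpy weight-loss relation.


Apply the mpy weight-loss relation: CR = 534 * W / (D * A * T)
Numerator: 534 * 254.7 = 136009.8
Denominator: 6.1 * 16.8 * 304 = 31153.92
CR = 136009.8 / 31153.92 = 4.36574 mpy

4.36574 mpy


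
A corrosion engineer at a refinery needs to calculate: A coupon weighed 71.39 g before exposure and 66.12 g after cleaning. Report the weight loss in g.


Weight loss = initial − final
WL = 71.39 − 66.12 = 5.27 g

5.27 g


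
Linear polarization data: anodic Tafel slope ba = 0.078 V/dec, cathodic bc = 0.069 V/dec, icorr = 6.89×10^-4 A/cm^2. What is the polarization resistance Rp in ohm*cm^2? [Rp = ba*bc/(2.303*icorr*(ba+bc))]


Apply the Stern-Geary equation: Rp = ba*bc / (2.303*icorr*(ba+bc))
ba*bc = 0.078*0.069 = 0.005382
ba+bc = 0.147; 2.303*icorr*(ba+bc) = 2.303*6.89×10^-4*0.147 = 2.3325475×10^-4
Rp = 0.005382 / 2.3325475×10^-4 = 23.07 ohm*cm^2

23.07 ohm*cm^2


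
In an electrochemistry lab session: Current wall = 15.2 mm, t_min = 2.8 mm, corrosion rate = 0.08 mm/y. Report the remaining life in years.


Apply the remaining-life relation: RL = (t_current − t_min) / CR
RL = (15.2 − 2.8) / 0.08 = 12.4 / 0.08 = 155.0 years

155.0 years


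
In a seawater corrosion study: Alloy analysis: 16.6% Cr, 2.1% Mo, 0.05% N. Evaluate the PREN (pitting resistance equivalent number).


Apply the PREN formula: PREN = Cr + 3.3*Mo + 16*N
PREN = 16.6 + 3.3*2.1 + 16*0.05
PREN = 16.6 + 6.93 + 0.8 = 24.33

24.33


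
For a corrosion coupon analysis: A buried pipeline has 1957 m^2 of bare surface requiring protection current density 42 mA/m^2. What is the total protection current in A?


I = area * current density, then convert mA → A (÷1000)
I = 1957 * 42 / 1000 = 82.19 A

82.19 A


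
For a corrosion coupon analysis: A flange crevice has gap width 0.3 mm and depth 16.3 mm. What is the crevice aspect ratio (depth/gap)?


Aspect ratio = depth / gap
Ratio = 16.3 / 0.3 = 54.3

54.3


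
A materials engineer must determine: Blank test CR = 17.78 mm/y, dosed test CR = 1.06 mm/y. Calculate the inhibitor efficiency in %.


Apply the inhibitor-efficiency definition: IE = (CR_blank − CR_inh)/CR_blank × 100
IE = (17.78 − 1.06) / 17.78 × 100
IE = 16.72 / 17.78 × 100 = 94.0 %

94.0 %


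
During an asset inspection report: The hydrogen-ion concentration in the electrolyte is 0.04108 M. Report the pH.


pH = −log10[H+]
pH = −log10(0.04108) = 1.39

1.39


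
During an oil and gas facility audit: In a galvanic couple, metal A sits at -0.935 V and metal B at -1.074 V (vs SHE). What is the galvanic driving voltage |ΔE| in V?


Driving voltage is the absolute potential difference.
|ΔE| = |-0.935 − (-1.074)| = 0.139 V

0.139 V


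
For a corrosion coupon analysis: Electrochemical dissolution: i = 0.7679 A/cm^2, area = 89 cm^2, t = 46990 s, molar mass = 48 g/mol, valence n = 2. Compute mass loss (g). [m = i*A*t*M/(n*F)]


Apply Faraday's law: m = i*A*t*M / (n*F)
Total charge passed Q = i*A*t = 0.7679*89*46990 = 3211442.269 C
m = Q*M/(n*F) = 3211442.269*48/(2*96485) = 798.8248 g

798.8248 g


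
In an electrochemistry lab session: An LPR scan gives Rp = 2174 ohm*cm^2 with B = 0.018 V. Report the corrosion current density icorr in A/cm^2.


Apply the Stern-Geary relation: icorr = B / Rp
icorr = 0.018 / 2174 = 8.28×10^-6 A/cm^2

8.28×10^-6 A/cm^2


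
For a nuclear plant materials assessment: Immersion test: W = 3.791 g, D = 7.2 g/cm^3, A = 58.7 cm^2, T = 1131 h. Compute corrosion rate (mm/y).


Apply the mm/y weight-loss relation: CR = 87600 * W / (D * A * T)
Numerator: 87600 * 3.791 = 332091.6
Denominator: 7.2 * 58.7 * 1131 = 478005.84
CR = 332091.6 / 478005.84 = 0.694744 mm/y

0.694744 mm/y


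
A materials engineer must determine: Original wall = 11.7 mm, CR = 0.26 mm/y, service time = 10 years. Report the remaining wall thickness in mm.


Remaining wall = original − CR × time
t = 11.7 − 0.26*10 = 11.7 − 2.6 = 9.1 mm

9.1 mm


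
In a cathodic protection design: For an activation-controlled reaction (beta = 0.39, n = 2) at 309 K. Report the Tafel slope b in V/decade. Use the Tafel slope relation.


Apply the Tafel slope relation: b = 2.303*R*T/(beta*n*F)
Numerator: 2.303 * 8.314 * 309 = 5916.47
Denominator: 0.39 * 2 * 96485 = 75258.3
b = 5916.47 / 75258.3 = 0.0786 V/decade

0.0786 V/decade


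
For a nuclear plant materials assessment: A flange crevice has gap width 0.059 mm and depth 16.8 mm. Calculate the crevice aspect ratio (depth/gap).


Aspect ratio = depth / gap
Ratio = 16.8 / 0.059 = 284.7

284.7


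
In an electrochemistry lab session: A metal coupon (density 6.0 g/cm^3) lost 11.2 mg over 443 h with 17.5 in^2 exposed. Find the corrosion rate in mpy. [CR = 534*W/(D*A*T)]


Apply the mpy weight-loss relation: CR = 534 * W / (D * A * T)
Numerator: 534 * 11.2 = 5980.8
Denominator: 6.0 * 17.5 * 443 = 46515.0
CR = 5980.8 / 46515.0 = 0.12858 mpy

0.12858 mpy


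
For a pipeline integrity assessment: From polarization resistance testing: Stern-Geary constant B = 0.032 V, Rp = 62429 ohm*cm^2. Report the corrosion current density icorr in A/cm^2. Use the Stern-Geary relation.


Apply the Stern-Geary relation: icorr = B / Rp
icorr = 0.032 / 62429 = 5.126×10^-7 A/cm^2

5.126×10^-7 A/cm^2


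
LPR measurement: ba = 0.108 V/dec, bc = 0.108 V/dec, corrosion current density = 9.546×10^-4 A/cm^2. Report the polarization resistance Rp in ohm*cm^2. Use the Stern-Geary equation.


Apply the Stern-Geary equation: Rp = ba*bc / (2.303*icorr*(ba+bc))
ba*bc = 0.108*0.108 = 0.011664
ba+bc = 0.216; 2.303*icorr*(ba+bc) = 2.303*9.546×10^-4*0.216 = 4.7486386×10^-4
Rp = 0.011664 / 4.7486386×10^-4 = 24.6 ohm*cm^2

24.6 ohm*cm^2


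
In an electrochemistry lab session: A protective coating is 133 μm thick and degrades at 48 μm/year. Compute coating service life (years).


Service life = thickness / degradation rate
Life = 133 / 48 = 2.8 years

2.8 years


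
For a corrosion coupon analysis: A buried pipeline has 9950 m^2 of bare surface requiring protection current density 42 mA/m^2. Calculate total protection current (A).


I = area * current density, then convert mA → A (÷1000)
I = 9950 * 42 / 1000 = 417.9 A

417.9 A


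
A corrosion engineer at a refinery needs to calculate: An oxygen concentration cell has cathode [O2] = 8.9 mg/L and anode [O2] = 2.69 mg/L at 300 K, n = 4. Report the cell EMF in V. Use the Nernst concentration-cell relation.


Apply the Nernst concentration-cell relation: E = (RT/nF)*ln(C_cathode/C_anode)
RT/nF = 8.314*300/(4*96485) = 0.00646266 V
ln(8.9/2.69) = 1.19651
E = 0.00646266 * 1.19651 = 0.00773 V

0.00773 V


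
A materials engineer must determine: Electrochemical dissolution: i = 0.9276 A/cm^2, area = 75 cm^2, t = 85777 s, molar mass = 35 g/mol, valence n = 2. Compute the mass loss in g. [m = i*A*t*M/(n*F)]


Apply Faraday's law: m = i*A*t*M / (n*F)
Total charge passed Q = i*A*t = 0.9276*75*85777 = 5967505.89 C
m = Q*M/(n*F) = 5967505.89*35/(2*96485) = 1082.35843 g

1082.35843 g


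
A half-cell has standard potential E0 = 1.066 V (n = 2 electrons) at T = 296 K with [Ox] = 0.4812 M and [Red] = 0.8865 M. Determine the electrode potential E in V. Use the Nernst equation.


Apply the Nernst equation: E = E0 + (RT/nF)*ln([Ox]/[Red])
Step 1: RT/nF = 8.314*296/(2*96485) = 0.01275299 V
Step 2: [Ox]/[Red] = 0.4812/0.8865 = 0.542809
Step 3: ln(0.542809) = -0.610998
Step 4: correction = 0.01275299 * -0.610998 = -0.0078 V
E = 1.066 + -0.0078 = 1.0582 V

1.0582 V


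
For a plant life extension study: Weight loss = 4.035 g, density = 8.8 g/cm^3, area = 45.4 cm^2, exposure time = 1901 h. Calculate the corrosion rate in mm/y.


Apply the mm/y weight-loss relation: CR = 87600 * W / (D * A * T)
Numerator: 87600 * 4.035 = 353466.0
Denominator: 8.8 * 45.4 * 1901 = 759487.52
CR = 353466.0 / 759487.52 = 0.4654 mm/y

0.4654 mm/y


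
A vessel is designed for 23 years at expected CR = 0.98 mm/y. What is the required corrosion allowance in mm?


Corrosion allowance = CR × design life
CA = 0.98 * 23 = 22.54 mm

22.54 mm


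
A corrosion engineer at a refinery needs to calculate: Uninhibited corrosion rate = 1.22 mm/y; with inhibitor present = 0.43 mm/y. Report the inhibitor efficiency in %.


Apply the inhibitor-efficiency definition: IE = (CR_blank − CR_inh)/CR_blank × 100
IE = (1.22 − 0.43) / 1.22 × 100
IE = 0.79 / 1.22 × 100 = 64.8 %

64.8 %


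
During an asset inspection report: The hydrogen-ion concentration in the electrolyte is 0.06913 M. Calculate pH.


pH = −log10[H+]
pH = −log10(0.06913) = 1.16

1.16


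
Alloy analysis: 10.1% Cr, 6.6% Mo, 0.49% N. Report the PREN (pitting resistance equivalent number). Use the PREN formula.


Apply the PREN formula: PREN = Cr + 3.3*Mo + 16*N
PREN = 10.1 + 3.3*6.6 + 16*0.49
PREN = 10.1 + 21.78 + 7.84 = 39.72

39.72
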